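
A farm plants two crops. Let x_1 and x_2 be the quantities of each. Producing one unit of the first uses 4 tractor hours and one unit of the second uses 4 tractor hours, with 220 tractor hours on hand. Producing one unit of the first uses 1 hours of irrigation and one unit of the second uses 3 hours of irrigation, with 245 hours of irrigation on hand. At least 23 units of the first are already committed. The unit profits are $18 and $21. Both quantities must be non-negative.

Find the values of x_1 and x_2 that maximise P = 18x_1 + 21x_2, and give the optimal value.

Feasible corners and P = 18x_1 + 21x_2:
  (55, 0) → P = 990
  (23, 0) → P = 414
  (23, 32) → P = 1086

x_1 = 23, x_2 = 32, maximum P = 1086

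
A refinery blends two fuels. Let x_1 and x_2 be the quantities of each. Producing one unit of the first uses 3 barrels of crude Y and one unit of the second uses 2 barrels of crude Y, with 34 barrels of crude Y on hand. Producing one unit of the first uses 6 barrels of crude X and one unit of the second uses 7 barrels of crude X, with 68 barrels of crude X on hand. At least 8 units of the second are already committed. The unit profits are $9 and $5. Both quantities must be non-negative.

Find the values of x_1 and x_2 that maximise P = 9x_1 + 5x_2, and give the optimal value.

x_1 = 2, x_2 = 8, maximum P = 58

Feasible corners and P = 9x_1 + 5x_2:
  (0, 68/7) → P = 340/7
  (0, 8) → P = 40
  (2, 8) → P = 58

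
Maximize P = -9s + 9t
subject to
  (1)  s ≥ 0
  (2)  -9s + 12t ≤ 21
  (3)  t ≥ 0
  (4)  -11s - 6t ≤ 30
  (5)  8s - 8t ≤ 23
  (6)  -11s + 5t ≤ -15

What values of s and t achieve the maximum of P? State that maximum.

s = 95/29, t = 122/29, maximum P = 243/29

Extreme points and P = -9s + 9t:
  (37/2, 125/8) → P = -207/8
  (95/29, 122/29) → P = 243/29
  (23/8, 0) → P = -207/8
  (15/11, 0) → P = -135/11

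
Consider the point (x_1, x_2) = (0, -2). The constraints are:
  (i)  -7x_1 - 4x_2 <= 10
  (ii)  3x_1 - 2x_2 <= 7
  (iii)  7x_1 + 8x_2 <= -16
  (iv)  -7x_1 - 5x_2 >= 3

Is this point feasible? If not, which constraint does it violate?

(i): 8 ≤ 10 ✓
(ii): 4 ≤ 7 ✓
(iii): -16 ≤ -16 ✓
(iv): 10 ≥ 3 ✓

feasible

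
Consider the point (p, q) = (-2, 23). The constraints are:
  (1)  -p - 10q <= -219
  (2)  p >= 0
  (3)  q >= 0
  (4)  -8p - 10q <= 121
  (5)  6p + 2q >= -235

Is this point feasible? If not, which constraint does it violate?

not feasible — violates (2)

Constraint (2): p = -2, which is not ≥ 0. All other constraints are satisfied.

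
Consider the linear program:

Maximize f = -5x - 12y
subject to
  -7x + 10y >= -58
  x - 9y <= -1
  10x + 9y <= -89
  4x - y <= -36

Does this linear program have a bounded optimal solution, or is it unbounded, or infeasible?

unbounded

From the feasible point (-323/35, -32/35), moving in the direction (-9, -1) keeps every constraint satisfied while f increases without bound.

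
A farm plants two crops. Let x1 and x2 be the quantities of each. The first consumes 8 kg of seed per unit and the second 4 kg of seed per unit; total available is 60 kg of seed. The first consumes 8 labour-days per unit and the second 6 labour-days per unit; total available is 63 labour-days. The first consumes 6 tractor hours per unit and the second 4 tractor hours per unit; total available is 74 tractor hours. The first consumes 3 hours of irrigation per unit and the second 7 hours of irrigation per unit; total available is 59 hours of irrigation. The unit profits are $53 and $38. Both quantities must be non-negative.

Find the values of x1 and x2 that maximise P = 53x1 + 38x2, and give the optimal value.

x1 = 27/4, x2 = 3/2, maximum P = 1659/4

Corner points and P = 53x1 + 38x2:
  (0, 0) → P = 0
  (0, 59/7) → P = 2242/7
  (15/2, 0) → P = 795/2
  (27/4, 3/2) → P = 1659/4
  (87/38, 283/38) → P = 15365/38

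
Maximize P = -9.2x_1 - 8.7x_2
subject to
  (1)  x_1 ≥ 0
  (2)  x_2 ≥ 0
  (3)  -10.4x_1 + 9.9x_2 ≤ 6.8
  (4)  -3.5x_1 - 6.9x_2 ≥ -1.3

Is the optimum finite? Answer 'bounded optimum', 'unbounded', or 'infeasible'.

bounded optimum

Feasible corners and P = -9.2x_1 - 8.7x_2:
  (0, 0) → P = 0
  (0, 13/69) → P = -377/230
  (13/35, 0) → P = -598/175
The feasible region has finitely many vertices and no improving ray; the maximum is 0 at (0, 0).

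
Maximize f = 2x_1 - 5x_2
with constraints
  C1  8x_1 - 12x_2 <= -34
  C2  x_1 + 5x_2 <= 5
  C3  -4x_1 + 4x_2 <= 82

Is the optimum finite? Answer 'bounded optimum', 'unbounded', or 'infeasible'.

Extreme points and f = 2x_1 - 5x_2:
  (-55/26, 37/26) → f = -295/26
  (-53, -65/2) → f = 113/2
  (-65/4, 17/4) → f = -215/4
The feasible region has finitely many vertices and no improving ray; the maximum is 113/2 at (-53, -65/2).

bounded optimum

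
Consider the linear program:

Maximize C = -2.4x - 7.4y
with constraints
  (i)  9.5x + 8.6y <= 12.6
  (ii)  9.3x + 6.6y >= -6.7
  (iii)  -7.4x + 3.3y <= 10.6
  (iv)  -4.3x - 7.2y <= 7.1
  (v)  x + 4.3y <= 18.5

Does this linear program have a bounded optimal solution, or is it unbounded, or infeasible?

bounded optimum

Corner points and C = -2.4x - 7.4y:
  (-4958/9499, 19394/9499) → C = -658082/47495
  (7589/1571, -12163/3142) → C = 53579/3142
  (-279/241, 4900/7953) → C = -70816/39765
  (-23/643, -1861/1929) → C = 13937/1929
The feasible region has finitely many vertices and no improving ray; the maximum is 53579/3142 at (7589/1571, -12163/3142).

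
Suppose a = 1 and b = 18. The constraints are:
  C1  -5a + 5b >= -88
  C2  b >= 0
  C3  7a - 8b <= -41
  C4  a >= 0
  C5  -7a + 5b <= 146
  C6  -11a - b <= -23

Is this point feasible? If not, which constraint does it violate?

feasible

C1: 85 ≥ -88 ✓
C2: 18 ≥ 0 ✓
C3: -137 ≤ -41 ✓
C4: 1 ≥ 0 ✓
C5: 83 ≤ 146 ✓
C6: -29 ≤ -23 ✓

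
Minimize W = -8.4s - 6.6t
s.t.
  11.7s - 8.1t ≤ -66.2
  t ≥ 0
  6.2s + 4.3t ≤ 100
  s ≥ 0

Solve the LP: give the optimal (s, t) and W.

s = 0, t = 1000/43, minimum W = -6600/43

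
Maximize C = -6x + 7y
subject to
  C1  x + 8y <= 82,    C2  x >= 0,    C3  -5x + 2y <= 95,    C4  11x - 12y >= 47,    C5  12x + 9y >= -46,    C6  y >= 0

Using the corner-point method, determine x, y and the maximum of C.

x = 68/5, y = 171/20, maximum C = -87/4

Corner points and C = -6x + 7y:
  (68/5, 171/20) → C = -87/4
  (82, 0) → C = -492
  (47/11, 0) → C = -282/11

The optimum lies where x + 8y = 82 and 11x - 12y = 47.
Solving simultaneously gives x = 68/5, y = 171/20.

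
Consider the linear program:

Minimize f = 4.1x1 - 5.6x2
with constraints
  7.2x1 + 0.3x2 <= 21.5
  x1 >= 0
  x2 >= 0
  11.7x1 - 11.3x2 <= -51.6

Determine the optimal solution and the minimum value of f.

x1 = 0, x2 = 215/3, minimum f = -1204/3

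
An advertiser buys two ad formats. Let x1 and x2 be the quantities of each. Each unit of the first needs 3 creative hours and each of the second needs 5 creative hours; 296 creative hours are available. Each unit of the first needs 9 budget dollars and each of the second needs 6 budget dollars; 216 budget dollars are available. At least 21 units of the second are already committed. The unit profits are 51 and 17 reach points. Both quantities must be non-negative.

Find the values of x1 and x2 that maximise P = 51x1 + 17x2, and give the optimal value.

x1 = 10, x2 = 21, maximum P = 867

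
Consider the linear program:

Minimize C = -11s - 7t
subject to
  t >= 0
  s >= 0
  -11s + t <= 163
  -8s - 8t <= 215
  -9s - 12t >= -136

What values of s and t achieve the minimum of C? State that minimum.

s = 136/9, t = 0, minimum C = -1496/9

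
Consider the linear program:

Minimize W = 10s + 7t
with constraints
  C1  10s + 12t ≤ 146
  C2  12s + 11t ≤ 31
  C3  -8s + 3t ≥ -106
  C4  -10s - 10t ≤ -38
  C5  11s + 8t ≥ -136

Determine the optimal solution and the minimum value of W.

s = -251/5, t = 54, minimum W = -124

Feasible corners and W = 10s + 7t:
  (-617/17, 721/17) → W = -1123/17
  (-251/5, 54) → W = -124
  (-54/5, 73/5) → W = -29/5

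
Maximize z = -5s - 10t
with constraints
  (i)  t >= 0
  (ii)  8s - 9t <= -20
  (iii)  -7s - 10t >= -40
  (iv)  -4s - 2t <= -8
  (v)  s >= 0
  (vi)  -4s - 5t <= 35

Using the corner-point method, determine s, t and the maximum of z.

Vertices and z = -5s - 10t:
  (160/143, 460/143) → z = -5400/143
  (8/13, 36/13) → z = -400/13
  (0, 4) → z = -40

s = 8/13, t = 36/13, maximum z = -400/13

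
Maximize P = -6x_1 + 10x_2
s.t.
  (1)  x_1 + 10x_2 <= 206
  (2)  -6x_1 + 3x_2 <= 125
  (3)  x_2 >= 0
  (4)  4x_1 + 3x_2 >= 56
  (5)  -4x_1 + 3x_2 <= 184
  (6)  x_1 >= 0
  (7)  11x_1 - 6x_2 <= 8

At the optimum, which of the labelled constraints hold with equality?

Corner points and P = -6x_1 + 10x_2:
  (0, 103/5) → P = 206
  (329/29, 1129/58) → P = 3671/29
  (0, 56/3) → P = 560/3
  (120/19, 584/57) → P = 3680/57

The maximum is at (0, 103/5). Substituting into each constraint, equality holds for (1) and (6); the remaining constraints have slack.

(1) and (6)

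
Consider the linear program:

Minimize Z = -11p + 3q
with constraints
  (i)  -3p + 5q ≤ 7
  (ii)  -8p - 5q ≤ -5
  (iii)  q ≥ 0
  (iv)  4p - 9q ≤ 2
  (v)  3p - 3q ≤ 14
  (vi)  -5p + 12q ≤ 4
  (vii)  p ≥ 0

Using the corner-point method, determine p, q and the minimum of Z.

p = 60/7, q = 82/21, minimum Z = -578/7

Vertices and Z = -11p + 3q:
  (55/92, 1/23) → Z = -593/92
  (40/121, 57/121) → Z = -269/121
  (8, 10/3) → Z = -78
  (60/7, 82/21) → Z = -578/7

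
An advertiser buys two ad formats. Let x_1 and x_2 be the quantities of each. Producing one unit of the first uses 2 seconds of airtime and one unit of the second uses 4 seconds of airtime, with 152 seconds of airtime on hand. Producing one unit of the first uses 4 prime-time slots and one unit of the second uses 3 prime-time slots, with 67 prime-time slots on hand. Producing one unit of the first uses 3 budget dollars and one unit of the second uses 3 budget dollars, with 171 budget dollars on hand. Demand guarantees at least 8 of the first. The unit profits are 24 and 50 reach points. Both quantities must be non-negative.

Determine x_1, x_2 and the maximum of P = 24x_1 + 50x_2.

x_1 = 8, x_2 = 35/3, maximum P = 2326/3

Vertices and P = 24x_1 + 50x_2:
  (67/4, 0) → P = 402
  (8, 0) → P = 192
  (8, 35/3) → P = 2326/3

The optimum lies where 4x_1 + 3x_2 = 67 and x_1 = 8.
Solving simultaneously gives x_1 = 8, x_2 = 35/3.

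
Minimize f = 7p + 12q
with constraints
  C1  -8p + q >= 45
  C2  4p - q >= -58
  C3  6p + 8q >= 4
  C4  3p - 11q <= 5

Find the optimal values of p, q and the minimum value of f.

At the optimal vertex, -8p + q = 45 and 6p + 8q = 4.
Solving simultaneously gives p = -178/35, q = 151/35.

p = -178/35, q = 151/35, minimum f = 566/35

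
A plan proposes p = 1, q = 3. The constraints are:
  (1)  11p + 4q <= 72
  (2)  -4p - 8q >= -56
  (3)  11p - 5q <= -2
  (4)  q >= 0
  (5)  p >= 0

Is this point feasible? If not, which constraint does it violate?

(1): 23 ≤ 72 ✓
(2): -28 ≥ -56 ✓
(3): -4 ≤ -2 ✓
(4): 3 ≥ 0 ✓
(5): 1 ≥ 0 ✓

feasible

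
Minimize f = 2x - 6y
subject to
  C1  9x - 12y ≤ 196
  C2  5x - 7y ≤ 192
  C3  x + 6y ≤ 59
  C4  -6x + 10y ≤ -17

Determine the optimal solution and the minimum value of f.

Corner points and f = 2x - 6y:
  (-932/3, -748/3) → f = 2624/3
  (314/11, 335/66) → f = 293/11
  (346/23, 337/46) → f = -319/23
The feasible region is unbounded (it extends along (-7, -5), (-5, -3)), but f strictly increases along every unbounded feasible direction, so there is no improving ray and the minimum is attained at a vertex.

At the optimal vertex, x + 6y = 59 and -6x + 10y = -17.
Solving simultaneously gives x = 346/23, y = 337/46.

x = 346/23, y = 337/46, minimum f = -319/23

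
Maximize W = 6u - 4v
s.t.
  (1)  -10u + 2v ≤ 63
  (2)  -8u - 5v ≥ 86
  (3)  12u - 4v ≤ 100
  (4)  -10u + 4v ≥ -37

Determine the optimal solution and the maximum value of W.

u = -163/10, v = -50, maximum W = 511/5

The optimum lies where -10u + 2v = 63 and -10u + 4v = -37.
Solving simultaneously gives u = -163/10, v = -50.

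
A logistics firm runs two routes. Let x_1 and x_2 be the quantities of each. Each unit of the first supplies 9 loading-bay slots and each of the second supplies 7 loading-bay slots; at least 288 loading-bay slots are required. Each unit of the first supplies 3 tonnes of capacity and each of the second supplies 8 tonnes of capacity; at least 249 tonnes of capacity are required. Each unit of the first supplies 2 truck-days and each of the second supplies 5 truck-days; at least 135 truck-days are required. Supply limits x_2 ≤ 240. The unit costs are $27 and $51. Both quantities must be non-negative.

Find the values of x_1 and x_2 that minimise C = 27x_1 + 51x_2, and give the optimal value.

x_1 = 11, x_2 = 27, minimum C = 1674

Corner points and C = 27x_1 + 51x_2:
  (0, 288/7) → C = 14688/7
  (0, 240) → C = 12240
  (83, 0) → C = 2241
  (11, 27) → C = 1674
The feasible region is unbounded (it extends along (1, 0)), but C strictly increases along every unbounded feasible direction, so there is no improving ray and the minimum is attained at a vertex.

At the optimal vertex, 9x_1 + 7x_2 = 288 and 3x_1 + 8x_2 = 249.
Solving simultaneously gives x_1 = 11, x_2 = 27.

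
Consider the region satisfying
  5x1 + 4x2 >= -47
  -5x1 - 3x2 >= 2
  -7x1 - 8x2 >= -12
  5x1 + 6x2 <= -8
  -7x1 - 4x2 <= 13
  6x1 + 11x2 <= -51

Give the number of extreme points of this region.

Pairwise boundary intersections that survive every other constraint:
  (133/5, -45)
  (17, -33)
  (131/37, -243/37)
  (61/53, -279/53)

4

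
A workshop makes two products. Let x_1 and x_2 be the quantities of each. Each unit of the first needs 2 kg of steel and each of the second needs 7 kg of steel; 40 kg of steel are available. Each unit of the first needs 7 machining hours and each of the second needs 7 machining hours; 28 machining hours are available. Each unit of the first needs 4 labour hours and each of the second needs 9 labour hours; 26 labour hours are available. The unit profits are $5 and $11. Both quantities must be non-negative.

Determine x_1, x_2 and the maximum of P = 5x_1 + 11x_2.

Feasible corners and P = 5x_1 + 11x_2:
  (0, 0) → P = 0
  (0, 26/9) → P = 286/9
  (4, 0) → P = 20
  (2, 2) → P = 32

x_1 = 2, x_2 = 2, maximum P = 32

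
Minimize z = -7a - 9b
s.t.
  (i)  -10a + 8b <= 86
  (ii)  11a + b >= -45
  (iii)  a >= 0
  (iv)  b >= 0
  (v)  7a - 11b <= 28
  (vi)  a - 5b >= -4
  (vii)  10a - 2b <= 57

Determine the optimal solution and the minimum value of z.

Corner points and z = -7a - 9b:
  (0, 0) → z = 0
  (0, 4/5) → z = -36/5
  (4, 0) → z = -28
  (571/96, 119/96) → z = -1267/24
  (293/48, 97/48) → z = -731/12

At the optimal vertex, a - 5b = -4 and 10a - 2b = 57.
Solving simultaneously gives a = 293/48, b = 97/48.

a = 293/48, b = 97/48, minimum z = -731/12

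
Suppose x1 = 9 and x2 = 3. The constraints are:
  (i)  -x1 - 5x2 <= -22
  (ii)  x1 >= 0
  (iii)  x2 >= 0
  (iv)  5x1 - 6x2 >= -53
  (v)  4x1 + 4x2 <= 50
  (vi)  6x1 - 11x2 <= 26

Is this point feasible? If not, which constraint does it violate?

(i): -24 ≤ -22 ✓
(ii): 9 ≥ 0 ✓
(iii): 3 ≥ 0 ✓
(iv): 27 ≥ -53 ✓
(v): 48 ≤ 50 ✓
(vi): 21 ≤ 26 ✓

feasible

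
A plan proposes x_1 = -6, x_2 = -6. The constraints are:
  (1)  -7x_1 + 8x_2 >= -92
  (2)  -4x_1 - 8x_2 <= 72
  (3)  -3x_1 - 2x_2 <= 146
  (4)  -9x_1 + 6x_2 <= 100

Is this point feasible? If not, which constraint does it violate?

(1): -6 ≥ -92 ✓
(2): 72 ≤ 72 ✓
(3): 30 ≤ 146 ✓
(4): 18 ≤ 100 ✓

feasible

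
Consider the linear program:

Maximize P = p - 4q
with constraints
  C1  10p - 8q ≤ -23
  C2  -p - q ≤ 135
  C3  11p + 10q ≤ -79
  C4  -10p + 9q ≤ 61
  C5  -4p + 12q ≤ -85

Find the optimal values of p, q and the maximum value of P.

Extreme points and P = p - 4q:
  (-1103/18, -1327/18) → P = 4205/18
  (-239/22, -471/44) → P = 703/22
  (-1276/19, -1289/19) → P = 3880/19
  (-499/28, -547/42) → P = 2879/84

p = -1103/18, q = -1327/18, maximum P = 4205/18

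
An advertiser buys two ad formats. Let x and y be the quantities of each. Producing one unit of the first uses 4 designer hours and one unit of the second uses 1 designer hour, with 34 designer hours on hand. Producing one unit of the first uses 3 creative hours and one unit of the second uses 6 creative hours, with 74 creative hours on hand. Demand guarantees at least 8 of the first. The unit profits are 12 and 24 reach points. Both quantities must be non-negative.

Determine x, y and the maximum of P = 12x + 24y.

Corner points and P = 12x + 24y:
  (17/2, 0) → P = 102
  (8, 0) → P = 96
  (8, 2) → P = 144

The optimum lies where 4x + y = 34 and x = 8.
Solving simultaneously gives x = 8, y = 2.

x = 8, y = 2, maximum P = 144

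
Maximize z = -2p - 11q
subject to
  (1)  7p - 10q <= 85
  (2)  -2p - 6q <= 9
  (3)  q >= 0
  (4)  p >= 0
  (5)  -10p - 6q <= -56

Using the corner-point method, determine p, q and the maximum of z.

Vertices and z = -2p - 11q:
  (85/7, 0) → z = -170/7
  (28/5, 0) → z = -56/5
  (0, 28/3) → z = -308/3
The feasible region is unbounded (it extends along (0, 1), (10, 7)), but z strictly decreases along every unbounded feasible direction, so there is no improving ray and the maximum is attained at a vertex.

p = 28/5, q = 0, maximum z = -56/5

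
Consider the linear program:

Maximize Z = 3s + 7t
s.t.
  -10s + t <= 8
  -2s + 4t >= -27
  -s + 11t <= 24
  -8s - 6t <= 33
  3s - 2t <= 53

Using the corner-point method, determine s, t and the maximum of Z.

Feasible corners and Z = 3s + 7t:
  (-64/109, 232/109) → Z = 1432/109
  (-81/68, -133/34) → Z = -2105/68
  (15/22, -141/22) → Z = -471/11
  (79/4, 25/8) → Z = 649/8
  (631/31, 125/31) → Z = 2768/31

The binding constraints are -s + 11t = 24 and 3s - 2t = 53.
Solving simultaneously gives s = 631/31, t = 125/31.

s = 631/31, t = 125/31, maximum Z = 2768/31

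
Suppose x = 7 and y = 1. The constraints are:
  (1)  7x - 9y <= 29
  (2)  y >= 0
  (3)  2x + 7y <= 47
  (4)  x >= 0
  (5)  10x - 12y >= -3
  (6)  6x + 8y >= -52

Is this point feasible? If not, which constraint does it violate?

Constraint (1): 7x - 9y = 40, which is not ≤ 29. All other constraints are satisfied.

not feasible — violates (1)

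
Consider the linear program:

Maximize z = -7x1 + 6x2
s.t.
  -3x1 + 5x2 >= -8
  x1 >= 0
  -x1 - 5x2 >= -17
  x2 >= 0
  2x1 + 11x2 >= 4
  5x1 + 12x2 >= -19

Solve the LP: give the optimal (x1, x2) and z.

Corner points and z = -7x1 + 6x2:
  (25/4, 43/20) → z = -617/20
  (8/3, 0) → z = -56/3
  (0, 17/5) → z = 102/5
  (0, 4/11) → z = 24/11
  (2, 0) → z = -14

The binding constraints are x1 = 0 and -x1 - 5x2 = -17.
Solving simultaneously gives x1 = 0, x2 = 17/5.

x1 = 0, x2 = 17/5, maximum z = 102/5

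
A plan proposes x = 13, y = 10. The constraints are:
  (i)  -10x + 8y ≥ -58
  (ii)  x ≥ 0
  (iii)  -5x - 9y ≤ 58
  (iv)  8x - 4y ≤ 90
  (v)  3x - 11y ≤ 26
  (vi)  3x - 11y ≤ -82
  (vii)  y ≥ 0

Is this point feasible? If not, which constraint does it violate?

not feasible — violates (vi)

Constraint (vi): 3x - 11y = -71, which is not ≤ -82. All other constraints are satisfied.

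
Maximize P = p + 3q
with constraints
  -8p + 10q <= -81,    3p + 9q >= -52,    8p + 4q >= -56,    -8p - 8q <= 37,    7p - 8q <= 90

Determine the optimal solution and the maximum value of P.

Extreme points and P = p + 3q:
  (209/102, -659/102) → P = -52/3
  (42, 51/2) → P = 237/2
  (394/87, -634/87) → P = -52/3

At the optimal vertex, -8p + 10q = -81 and 7p - 8q = 90.
Solving simultaneously gives p = 42, q = 51/2.

p = 42, q = 51/2, maximum P = 237/2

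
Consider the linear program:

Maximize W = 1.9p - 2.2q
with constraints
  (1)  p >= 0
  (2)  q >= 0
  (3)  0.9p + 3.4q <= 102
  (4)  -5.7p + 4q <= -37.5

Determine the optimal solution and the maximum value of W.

p = 340/3, q = 0, maximum W = 646/3

Extreme points and W = 1.9p - 2.2q:
  (340/3, 0) → W = 646/3
  (125/19, 0) → W = 25/2
  (8925/383, 18255/766) → W = -3123/383

The optimum lies where q = 0 and 0.9p + 3.4q = 102.
Solving simultaneously gives p = 340/3, q = 0.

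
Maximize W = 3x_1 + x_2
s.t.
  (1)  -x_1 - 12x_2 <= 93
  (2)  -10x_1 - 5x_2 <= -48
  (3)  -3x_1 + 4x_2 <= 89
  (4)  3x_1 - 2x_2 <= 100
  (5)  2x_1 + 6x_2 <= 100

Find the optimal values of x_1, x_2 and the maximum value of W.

x_1 = 400/11, x_2 = 50/11, maximum W = 1250/11

Corner points and W = 3x_1 + x_2:
  (1041/115, -978/115) → W = 429/23
  (507/19, -379/38) → W = 2663/38
  (-106/25, 452/25) → W = 134/25
  (400/11, 50/11) → W = 1250/11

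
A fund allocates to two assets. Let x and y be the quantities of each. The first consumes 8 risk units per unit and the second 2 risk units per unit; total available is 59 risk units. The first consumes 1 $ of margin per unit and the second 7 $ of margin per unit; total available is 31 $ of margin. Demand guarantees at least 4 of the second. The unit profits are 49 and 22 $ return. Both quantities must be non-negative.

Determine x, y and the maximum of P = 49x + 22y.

Extreme points and P = 49x + 22y:
  (0, 31/7) → P = 682/7
  (0, 4) → P = 88
  (3, 4) → P = 235

At the optimal vertex, x + 7y = 31 and y = 4.
Solving simultaneously gives x = 3, y = 4.

x = 3, y = 4, maximum P = 235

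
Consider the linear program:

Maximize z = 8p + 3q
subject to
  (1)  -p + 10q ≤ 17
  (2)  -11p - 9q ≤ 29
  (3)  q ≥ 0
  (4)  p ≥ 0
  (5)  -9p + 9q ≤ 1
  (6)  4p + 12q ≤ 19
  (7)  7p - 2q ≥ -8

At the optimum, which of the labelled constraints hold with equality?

Vertices and z = 8p + 3q:
  (0, 0) → z = 0
  (19/4, 0) → z = 38
  (0, 1/9) → z = 1/3
  (53/48, 175/144) → z = 599/48

The maximum is at (19/4, 0). Substituting into each constraint, equality holds for (3) and (6); the remaining constraints have slack.

(3) and (6)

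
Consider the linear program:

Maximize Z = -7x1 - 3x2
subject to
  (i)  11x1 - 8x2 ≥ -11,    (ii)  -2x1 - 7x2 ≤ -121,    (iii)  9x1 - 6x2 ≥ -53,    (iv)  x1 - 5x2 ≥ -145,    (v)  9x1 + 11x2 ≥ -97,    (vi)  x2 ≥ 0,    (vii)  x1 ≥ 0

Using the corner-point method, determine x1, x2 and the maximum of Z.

x1 = 297/31, x2 = 451/31, maximum Z = -3432/31

Corner points and Z = -7x1 - 3x2:
  (297/31, 451/31) → Z = -3432/31
  (1105/47, 1584/47) → Z = -12487/47
  (121/2, 0) → Z = -847/2
The feasible region is unbounded (it extends along (5, 1), (1, 0)), but Z strictly decreases along every unbounded feasible direction, so there is no improving ray and the maximum is attained at a vertex.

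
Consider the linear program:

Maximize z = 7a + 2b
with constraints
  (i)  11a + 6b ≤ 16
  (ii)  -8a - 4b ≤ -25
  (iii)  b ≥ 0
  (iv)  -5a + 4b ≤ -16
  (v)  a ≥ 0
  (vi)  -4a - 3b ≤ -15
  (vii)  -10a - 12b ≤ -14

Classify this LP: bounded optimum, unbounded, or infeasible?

The boundaries b = 0 and -4a - 3b = -15 meet at (15/4, 0), but that point violates 11a + 6b ≤ 16. Every candidate vertex is excluded by some other constraint, so the feasible region is empty.

infeasible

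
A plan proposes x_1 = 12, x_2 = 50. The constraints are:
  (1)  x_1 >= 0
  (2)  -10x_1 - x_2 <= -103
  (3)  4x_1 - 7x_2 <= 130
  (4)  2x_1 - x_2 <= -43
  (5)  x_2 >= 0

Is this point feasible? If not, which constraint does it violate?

Constraint (4): 2x_1 - x_2 = -26, which is not ≤ -43. All other constraints are satisfied.

not feasible — violates (4)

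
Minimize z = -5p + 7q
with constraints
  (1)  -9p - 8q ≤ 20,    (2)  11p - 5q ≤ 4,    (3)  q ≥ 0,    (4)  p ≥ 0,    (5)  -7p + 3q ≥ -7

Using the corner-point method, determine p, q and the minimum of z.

p = 4/11, q = 0, minimum z = -20/11

Feasible corners and z = -5p + 7q:
  (4/11, 0) → z = -20/11
  (23/2, 49/2) → z = 114
  (0, 0) → z = 0
The feasible region is unbounded (it extends along (0, 1), (3, 7)), but z strictly increases along every unbounded feasible direction, so there is no improving ray and the minimum is attained at a vertex.

At the optimal vertex, 11p - 5q = 4 and q = 0.
Solving simultaneously gives p = 4/11, q = 0.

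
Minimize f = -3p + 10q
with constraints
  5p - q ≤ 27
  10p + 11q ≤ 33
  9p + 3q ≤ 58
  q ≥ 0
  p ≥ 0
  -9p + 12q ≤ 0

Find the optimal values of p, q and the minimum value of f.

p = 33/10, q = 0, minimum f = -99/10

Vertices and f = -3p + 10q:
  (33/10, 0) → f = -99/10
  (132/73, 99/73) → f = 594/73
  (0, 0) → f = 0

The binding constraints are 10p + 11q = 33 and q = 0.
Solving simultaneously gives p = 33/10, q = 0.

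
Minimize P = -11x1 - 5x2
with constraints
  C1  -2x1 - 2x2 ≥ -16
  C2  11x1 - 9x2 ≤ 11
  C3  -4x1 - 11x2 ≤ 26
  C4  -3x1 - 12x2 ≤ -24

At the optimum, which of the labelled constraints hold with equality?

C1 and C2

Vertices and P = -11x1 - 5x2:
  (83/20, 77/20) → P = -649/10
  (116/53, 77/53) → P = -1661/53
  (-192/5, 58/5) → P = 1822/5
The feasible region is unbounded (it extends along (-11, 4), (-1, 1)), but P strictly increases along every unbounded feasible direction, so there is no improving ray and the minimum is attained at a vertex.

The minimum is at (83/20, 77/20). Substituting into each constraint, equality holds for C1 and C2; the remaining constraints have slack.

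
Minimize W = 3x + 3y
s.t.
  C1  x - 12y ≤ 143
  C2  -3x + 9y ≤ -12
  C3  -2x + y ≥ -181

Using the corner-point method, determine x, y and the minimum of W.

Feasible corners and W = 3x + 3y:
  (-127/3, -139/9) → W = -520/3
  (2029/23, -105/23) → W = 5772/23
  (539/5, 173/5) → W = 2136/5

The binding constraints are x - 12y = 143 and -3x + 9y = -12.
Solving simultaneously gives x = -127/3, y = -139/9.

x = -127/3, y = -139/9, minimum W = -520/3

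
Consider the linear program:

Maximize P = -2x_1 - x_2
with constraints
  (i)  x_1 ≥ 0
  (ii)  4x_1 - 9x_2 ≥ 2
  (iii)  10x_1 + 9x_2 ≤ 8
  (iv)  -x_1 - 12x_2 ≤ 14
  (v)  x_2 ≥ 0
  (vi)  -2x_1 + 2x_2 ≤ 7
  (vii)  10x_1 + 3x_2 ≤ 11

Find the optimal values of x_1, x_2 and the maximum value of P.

x_1 = 1/2, x_2 = 0, maximum P = -1

Feasible corners and P = -2x_1 - x_2:
  (5/7, 2/21) → P = -32/21
  (1/2, 0) → P = -1
  (4/5, 0) → P = -8/5

The binding constraints are 4x_1 - 9x_2 = 2 and x_2 = 0.
Solving simultaneously gives x_1 = 1/2, x_2 = 0.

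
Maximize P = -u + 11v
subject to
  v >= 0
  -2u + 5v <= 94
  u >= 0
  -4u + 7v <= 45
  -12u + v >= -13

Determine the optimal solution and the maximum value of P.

u = 17/10, v = 37/5, maximum P = 797/10

Extreme points and P = -u + 11v:
  (0, 0) → P = 0
  (13/12, 0) → P = -13/12
  (0, 45/7) → P = 495/7
  (17/10, 37/5) → P = 797/10

The binding constraints are -4u + 7v = 45 and -12u + v = -13.
Solving simultaneously gives u = 17/10, v = 37/5.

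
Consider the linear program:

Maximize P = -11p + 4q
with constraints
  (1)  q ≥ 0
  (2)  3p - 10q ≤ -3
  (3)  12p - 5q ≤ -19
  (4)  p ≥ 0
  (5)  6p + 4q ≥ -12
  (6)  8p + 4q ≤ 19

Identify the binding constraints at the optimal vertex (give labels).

Feasible corners and P = -11p + 4q:
  (0, 19/5) → P = 76/5
  (19/88, 95/22) → P = 1311/88
  (0, 19/4) → P = 19

The maximum is at (0, 19/4). Substituting into each constraint, equality holds for (4) and (6); the remaining constraints have slack.

(4) and (6)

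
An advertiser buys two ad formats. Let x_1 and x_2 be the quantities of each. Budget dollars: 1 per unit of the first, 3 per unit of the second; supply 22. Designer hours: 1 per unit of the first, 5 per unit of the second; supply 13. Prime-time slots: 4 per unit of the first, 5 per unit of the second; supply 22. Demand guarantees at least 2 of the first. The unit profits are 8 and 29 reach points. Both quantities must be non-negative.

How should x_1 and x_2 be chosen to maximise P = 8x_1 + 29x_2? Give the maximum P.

The binding constraints are x_1 + 5x_2 = 13 and 4x_1 + 5x_2 = 22.
Solving simultaneously gives x_1 = 3, x_2 = 2.

x_1 = 3, x_2 = 2, maximum P = 82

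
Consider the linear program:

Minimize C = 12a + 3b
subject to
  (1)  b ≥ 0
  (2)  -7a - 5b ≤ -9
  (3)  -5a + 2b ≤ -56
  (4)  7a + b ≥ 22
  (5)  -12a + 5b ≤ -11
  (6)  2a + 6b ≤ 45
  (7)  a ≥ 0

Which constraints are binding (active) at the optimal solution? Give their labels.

(1) and (3)

Feasible corners and C = 12a + 3b:
  (56/5, 0) → C = 672/5
  (45/2, 0) → C = 270
  (213/17, 113/34) → C = 5451/34

The minimum is at (56/5, 0). Substituting into each constraint, equality holds for (1) and (3); the remaining constraints have slack.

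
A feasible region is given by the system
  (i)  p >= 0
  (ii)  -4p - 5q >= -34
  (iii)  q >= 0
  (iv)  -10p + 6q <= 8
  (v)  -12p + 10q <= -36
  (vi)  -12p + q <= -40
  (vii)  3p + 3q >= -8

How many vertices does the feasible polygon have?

4

Of the 21 pairwise boundary intersections, those satisfying every inequality are:
  (17/2, 0)
  (26/5, 66/25)
  (10/3, 0)
  (91/27, 4/9)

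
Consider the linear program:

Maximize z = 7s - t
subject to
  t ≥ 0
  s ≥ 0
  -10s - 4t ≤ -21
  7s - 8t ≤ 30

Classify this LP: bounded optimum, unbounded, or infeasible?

From the feasible point (21/10, 0), moving in the direction (8, 7) keeps every constraint satisfied while z increases without bound.

unbounded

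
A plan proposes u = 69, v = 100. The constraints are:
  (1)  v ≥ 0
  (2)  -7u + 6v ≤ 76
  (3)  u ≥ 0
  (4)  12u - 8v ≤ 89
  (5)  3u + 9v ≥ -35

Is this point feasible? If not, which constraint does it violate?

Constraint (2): -7u + 6v = 117, which is not ≤ 76. All other constraints are satisfied.

not feasible — violates (2)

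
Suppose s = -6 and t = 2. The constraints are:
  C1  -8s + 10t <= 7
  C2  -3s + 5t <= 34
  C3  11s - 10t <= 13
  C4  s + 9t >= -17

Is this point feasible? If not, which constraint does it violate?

not feasible — violates C1

Constraint C1: -8s + 10t = 68, which is not ≤ 7. All other constraints are satisfied.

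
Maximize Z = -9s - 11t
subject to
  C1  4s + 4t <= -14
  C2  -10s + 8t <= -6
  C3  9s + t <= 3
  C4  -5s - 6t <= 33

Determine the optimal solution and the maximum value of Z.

Vertices and Z = -9s - 11t:
  (-11/9, -41/18) → Z = 649/18
  (13/16, -69/16) → Z = 321/8
  (-57/25, -18/5) → Z = 1503/25
  (51/49, -312/49) → Z = 2973/49

s = 51/49, t = -312/49, maximum Z = 2973/49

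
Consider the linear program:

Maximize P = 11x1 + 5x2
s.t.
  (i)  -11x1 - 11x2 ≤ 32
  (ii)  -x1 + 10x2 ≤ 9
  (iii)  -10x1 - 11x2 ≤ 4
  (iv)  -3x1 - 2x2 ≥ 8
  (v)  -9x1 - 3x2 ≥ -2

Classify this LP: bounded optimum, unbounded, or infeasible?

The boundaries -11x1 - 11x2 = 32 and -x1 + 10x2 = 9 meet at (-419/121, 67/121), but that point violates -10x1 - 11x2 ≤ 4. Every candidate vertex is excluded by some other constraint, so the feasible region is empty.

infeasible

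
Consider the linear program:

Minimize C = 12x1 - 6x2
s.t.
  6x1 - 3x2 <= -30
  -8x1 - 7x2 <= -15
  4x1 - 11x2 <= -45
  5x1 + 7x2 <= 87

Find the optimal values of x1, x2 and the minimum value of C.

Vertices and C = 12x1 - 6x2:
  (-5/2, 5) → C = -60
  (17/19, 224/19) → C = -60
  (-24, 207/7) → C = -3258/7

x1 = -24, x2 = 207/7, minimum C = -3258/7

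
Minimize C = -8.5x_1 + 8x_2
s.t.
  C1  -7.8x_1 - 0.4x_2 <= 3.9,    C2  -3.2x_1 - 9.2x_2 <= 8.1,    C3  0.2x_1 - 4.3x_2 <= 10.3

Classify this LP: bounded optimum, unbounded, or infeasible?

unbounded

From the feasible point (-408/881, -2535/3524), moving in the direction (4.3, 0.2) keeps every constraint satisfied while C decreases without bound.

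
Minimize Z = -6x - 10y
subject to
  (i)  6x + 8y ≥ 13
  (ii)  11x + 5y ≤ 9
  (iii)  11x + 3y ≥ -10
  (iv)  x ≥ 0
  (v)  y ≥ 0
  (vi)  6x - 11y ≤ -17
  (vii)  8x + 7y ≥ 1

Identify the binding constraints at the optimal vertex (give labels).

Vertices and Z = -6x - 10y:
  (0, 13/8) → Z = -65/4
  (7/114, 30/19) → Z = -307/19
  (0, 9/5) → Z = -18
  (14/151, 241/151) → Z = -2494/151

The minimum is at (0, 9/5). Substituting into each constraint, equality holds for (ii) and (iv); the remaining constraints have slack.

(ii) and (iv)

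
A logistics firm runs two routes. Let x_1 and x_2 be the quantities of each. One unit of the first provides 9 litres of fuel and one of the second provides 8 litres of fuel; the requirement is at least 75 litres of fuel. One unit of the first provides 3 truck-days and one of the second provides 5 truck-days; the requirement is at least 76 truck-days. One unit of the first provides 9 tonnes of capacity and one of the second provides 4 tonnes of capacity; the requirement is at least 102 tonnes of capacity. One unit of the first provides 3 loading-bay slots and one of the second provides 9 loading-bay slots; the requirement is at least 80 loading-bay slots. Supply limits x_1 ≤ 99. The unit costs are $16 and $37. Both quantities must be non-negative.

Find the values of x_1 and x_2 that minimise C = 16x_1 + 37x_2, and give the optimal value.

The feasible region is unbounded (it extends along (0, 1)), but C strictly increases along every unbounded feasible direction, so there is no improving ray and the minimum is attained at a vertex.

x_1 = 71/3, x_2 = 1, minimum C = 1247/3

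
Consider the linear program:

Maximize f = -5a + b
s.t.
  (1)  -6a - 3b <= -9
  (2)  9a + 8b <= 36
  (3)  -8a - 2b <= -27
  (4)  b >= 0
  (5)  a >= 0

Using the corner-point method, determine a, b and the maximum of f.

a = 72/23, b = 45/46, maximum f = -675/46

Vertices and f = -5a + b:
  (72/23, 45/46) → f = -675/46
  (4, 0) → f = -20
  (27/8, 0) → f = -135/8

The optimum lies where 9a + 8b = 36 and -8a - 2b = -27.
Solving simultaneously gives a = 72/23, b = 45/46.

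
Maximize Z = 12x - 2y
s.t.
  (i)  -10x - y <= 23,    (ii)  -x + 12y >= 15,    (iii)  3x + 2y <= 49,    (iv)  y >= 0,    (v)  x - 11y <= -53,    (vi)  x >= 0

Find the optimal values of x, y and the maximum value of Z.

x = 433/35, y = 208/35, maximum Z = 956/7

Feasible corners and Z = 12x - 2y:
  (433/35, 208/35) → Z = 956/7
  (0, 49/2) → Z = -49
  (0, 53/11) → Z = -106/11

The optimum lies where 3x + 2y = 49 and x - 11y = -53.
Solving simultaneously gives x = 433/35, y = 208/35.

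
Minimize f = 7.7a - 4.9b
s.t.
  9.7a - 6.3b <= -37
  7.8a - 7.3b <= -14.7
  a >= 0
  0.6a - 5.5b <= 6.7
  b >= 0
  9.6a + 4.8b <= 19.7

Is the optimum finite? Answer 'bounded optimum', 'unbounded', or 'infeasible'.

infeasible

The boundaries 9.7a - 6.3b = -37 and a = 0 meet at (0, 370/63), but that point violates 9.6a + 4.8b ≤ 19.7. Every candidate vertex is excluded by some other constraint, so the feasible region is empty.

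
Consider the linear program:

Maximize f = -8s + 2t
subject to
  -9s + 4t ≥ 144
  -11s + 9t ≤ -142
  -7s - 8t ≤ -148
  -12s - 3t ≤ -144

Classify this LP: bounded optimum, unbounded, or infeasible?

The boundaries -9s + 4t = 144 and -12s - 3t = -144 meet at (48/25, 1008/25), but that point violates -11s + 9t ≤ -142. Every candidate vertex is excluded by some other constraint, so the feasible region is empty.

infeasible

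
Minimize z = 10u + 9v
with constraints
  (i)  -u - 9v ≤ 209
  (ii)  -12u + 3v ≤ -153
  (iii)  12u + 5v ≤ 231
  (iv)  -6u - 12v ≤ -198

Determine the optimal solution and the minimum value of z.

u = 15, v = 9, minimum z = 231

Feasible corners and z = 10u + 9v:
  (243/16, 39/4) → z = 1917/8
  (15, 9) → z = 231
  (297/19, 165/19) → z = 4455/19

The binding constraints are -12u + 3v = -153 and -6u - 12v = -198.
Solving simultaneously gives u = 15, v = 9.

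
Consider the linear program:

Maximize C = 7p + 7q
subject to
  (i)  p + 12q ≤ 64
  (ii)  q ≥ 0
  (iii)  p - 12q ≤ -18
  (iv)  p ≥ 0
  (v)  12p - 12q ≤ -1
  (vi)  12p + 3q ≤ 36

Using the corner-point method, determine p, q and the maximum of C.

p = 80/47, q = 244/47, maximum C = 2268/47

At the optimal vertex, p + 12q = 64 and 12p + 3q = 36.
Solving simultaneously gives p = 80/47, q = 244/47.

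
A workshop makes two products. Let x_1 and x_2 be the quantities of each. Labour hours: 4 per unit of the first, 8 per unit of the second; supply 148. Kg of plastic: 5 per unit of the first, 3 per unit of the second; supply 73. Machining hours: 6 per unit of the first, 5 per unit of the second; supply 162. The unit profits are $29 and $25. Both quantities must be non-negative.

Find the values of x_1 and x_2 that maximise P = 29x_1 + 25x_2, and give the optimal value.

x_1 = 5, x_2 = 16, maximum P = 545

Feasible corners and P = 29x_1 + 25x_2:
  (0, 0) → P = 0
  (0, 37/2) → P = 925/2
  (73/5, 0) → P = 2117/5
  (5, 16) → P = 545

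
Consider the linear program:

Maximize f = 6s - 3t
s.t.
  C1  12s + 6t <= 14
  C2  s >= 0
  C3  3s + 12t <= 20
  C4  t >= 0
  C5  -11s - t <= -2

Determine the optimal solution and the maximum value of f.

The optimum lies where 12s + 6t = 14 and t = 0.
Solving simultaneously gives s = 7/6, t = 0.

s = 7/6, t = 0, maximum f = 7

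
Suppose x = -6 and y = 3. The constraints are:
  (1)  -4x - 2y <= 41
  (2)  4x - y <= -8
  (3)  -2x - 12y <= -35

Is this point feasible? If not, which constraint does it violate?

Constraint (3): -2x - 12y = -24, which is not ≤ -35. All other constraints are satisfied.

not feasible — violates (3)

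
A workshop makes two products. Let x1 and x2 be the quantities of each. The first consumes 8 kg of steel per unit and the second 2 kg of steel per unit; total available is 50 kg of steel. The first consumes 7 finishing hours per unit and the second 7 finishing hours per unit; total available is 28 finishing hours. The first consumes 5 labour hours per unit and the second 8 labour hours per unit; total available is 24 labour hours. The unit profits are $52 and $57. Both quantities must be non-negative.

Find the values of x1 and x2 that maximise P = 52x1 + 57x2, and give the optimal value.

x1 = 8/3, x2 = 4/3, maximum P = 644/3

Extreme points and P = 52x1 + 57x2:
  (0, 0) → P = 0
  (0, 3) → P = 171
  (4, 0) → P = 208
  (8/3, 4/3) → P = 644/3

The optimum lies where 7x1 + 7x2 = 28 and 5x1 + 8x2 = 24.
Solving simultaneously gives x1 = 8/3, x2 = 4/3.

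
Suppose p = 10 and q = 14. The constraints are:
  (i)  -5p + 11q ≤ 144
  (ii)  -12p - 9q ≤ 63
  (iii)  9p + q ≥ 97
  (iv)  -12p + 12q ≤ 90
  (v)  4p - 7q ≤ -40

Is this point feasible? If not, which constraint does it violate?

(i): 104 ≤ 144 ✓
(ii): -246 ≤ 63 ✓
(iii): 104 ≥ 97 ✓
(iv): 48 ≤ 90 ✓
(v): -58 ≤ -40 ✓

feasible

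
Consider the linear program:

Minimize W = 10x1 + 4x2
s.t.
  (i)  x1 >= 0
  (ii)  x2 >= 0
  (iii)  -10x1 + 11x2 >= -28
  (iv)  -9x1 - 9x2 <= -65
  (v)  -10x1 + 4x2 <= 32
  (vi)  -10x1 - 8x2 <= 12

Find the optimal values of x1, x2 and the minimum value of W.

x1 = 0, x2 = 65/9, minimum W = 260/9

Extreme points and W = 10x1 + 4x2:
  (0, 65/9) → W = 260/9
  (0, 8) → W = 32
  (967/189, 398/189) → W = 3754/63
The feasible region is unbounded (it extends along (2, 5), (11, 10)), but W strictly increases along every unbounded feasible direction, so there is no improving ray and the minimum is attained at a vertex.

The optimum lies where x1 = 0 and -9x1 - 9x2 = -65.
Solving simultaneously gives x1 = 0, x2 = 65/9.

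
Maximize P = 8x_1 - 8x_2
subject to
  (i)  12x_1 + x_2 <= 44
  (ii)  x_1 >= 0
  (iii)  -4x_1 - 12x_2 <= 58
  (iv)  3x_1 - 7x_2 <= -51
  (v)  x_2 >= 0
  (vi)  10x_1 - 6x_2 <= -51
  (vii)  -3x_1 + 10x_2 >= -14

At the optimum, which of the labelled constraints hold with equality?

Feasible corners and P = 8x_1 - 8x_2:
  (0, 44) → P = -352
  (213/82, 526/41) → P = -3356/41
  (0, 17/2) → P = -68

The maximum is at (0, 17/2). Substituting into each constraint, equality holds for (ii) and (vi); the remaining constraints have slack.

(ii) and (vi)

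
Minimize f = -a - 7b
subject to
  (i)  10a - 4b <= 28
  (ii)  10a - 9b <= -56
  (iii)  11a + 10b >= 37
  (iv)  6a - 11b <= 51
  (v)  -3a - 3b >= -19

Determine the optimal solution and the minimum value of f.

a = -79/3, b = 98/3, minimum f = -607/3

Corner points and f = -a - 7b:
  (-227/199, 986/199) → f = -6675/199
  (1/19, 358/57) → f = -2509/57
  (-79/3, 98/3) → f = -607/3

The optimum lies where 11a + 10b = 37 and -3a - 3b = -19.
Solving simultaneously gives a = -79/3, b = 98/3.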